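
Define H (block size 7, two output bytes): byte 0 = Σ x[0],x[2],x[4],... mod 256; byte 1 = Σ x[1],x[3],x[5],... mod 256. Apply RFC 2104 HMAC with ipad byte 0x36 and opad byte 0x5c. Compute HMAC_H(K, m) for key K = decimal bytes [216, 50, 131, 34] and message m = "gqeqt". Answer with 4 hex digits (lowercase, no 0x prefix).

Key decimal bytes [216, 50, 131, 34] = d8 32 83 22 is 4 bytes ≤ B = 7; zero-pad to 7 bytes: K' = d8 32 83 22 00 00 00.
K' ⊕ ipad = ee 04 b5 14 36 36 36.  K' ⊕ opad = 84 6e df 7e 5c 5c 5c.
Inner input = (K'⊕ipad) ∥ m = ee 04 b5 14 36 36 36 ∥ 67 71 65 71 74.
Inner hash: even-index sum = 753 mod 256 = 241; odd-index sum = 398 mod 256 = 142 → f1 8e.
Outer input = (K'⊕opad) ∥ inner = 84 6e df 7e 5c 5c 5c ∥ f1 8e.
Outer hash (tag): even-index sum = 681 mod 256 = 169; odd-index sum = 569 mod 256 = 57 → a9 39.

a939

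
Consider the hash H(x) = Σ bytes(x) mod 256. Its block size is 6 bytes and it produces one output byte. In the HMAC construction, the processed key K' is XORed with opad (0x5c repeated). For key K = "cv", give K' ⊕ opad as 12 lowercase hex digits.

3f2a5c5c5c5c

Key "cv" = 63 76 is 2 bytes ≤ B = 6; zero-pad to 6 bytes: K' = 63 76 00 00 00 00.
XOR each byte with 0x5c: 63⊕5c=3f, 76⊕5c=2a, 00⊕5c=5c, 00⊕5c=5c, 00⊕5c=5c, 00⊕5c=5c.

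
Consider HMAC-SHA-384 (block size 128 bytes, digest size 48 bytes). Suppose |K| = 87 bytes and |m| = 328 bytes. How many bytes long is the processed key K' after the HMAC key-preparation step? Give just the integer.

128

Key is 87 ≤ 128 bytes, zero-padded: |K'| = 128.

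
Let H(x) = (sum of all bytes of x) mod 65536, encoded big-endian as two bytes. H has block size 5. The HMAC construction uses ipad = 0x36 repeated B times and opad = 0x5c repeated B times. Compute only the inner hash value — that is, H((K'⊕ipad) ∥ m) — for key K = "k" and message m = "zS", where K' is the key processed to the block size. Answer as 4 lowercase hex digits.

Key "k" = 6b is 1 byte ≤ B = 5; zero-pad to 5 bytes: K' = 6b 00 00 00 00.
K' ⊕ ipad = 5d 36 36 36 36.
Inner input = 5d 36 36 36 36 ∥ 7a 53.
Inner hash: sum = 93+54+54+54+54+122+83 = 514 → 02 02.

0202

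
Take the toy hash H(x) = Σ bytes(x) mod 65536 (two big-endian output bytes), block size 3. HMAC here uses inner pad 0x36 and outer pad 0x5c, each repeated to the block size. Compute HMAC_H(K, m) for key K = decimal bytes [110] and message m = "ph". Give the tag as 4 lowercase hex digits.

Key decimal bytes [110] = 6e is 1 byte ≤ B = 3; zero-pad to 3 bytes: K' = 6e 00 00.
K' ⊕ ipad = 58 36 36.  K' ⊕ opad = 32 5c 5c.
Inner input = (K'⊕ipad) ∥ m = 58 36 36 ∥ 70 68.
Inner hash: sum = 88+54+54+112+104 = 412 → 01 9c.
Outer input = (K'⊕opad) ∥ inner = 32 5c 5c ∥ 01 9c.
Outer hash (tag): sum = 50+92+92+1+156 = 391 → 01 87.

0187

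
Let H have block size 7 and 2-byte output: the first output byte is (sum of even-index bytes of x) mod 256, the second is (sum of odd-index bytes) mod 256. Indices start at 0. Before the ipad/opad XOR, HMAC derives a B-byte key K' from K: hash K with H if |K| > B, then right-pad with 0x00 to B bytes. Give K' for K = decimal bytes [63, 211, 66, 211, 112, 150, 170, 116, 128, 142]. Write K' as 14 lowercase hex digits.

|K| = 10 > B = 7, so first hash the key.
H(K): even-index sum = 539 mod 256 = 27; odd-index sum = 830 mod 256 = 62 → 1b 3e.
Zero-pad H(K) = 1b 3e to 7 bytes: K' = 1b 3e 00 00 00 00 00.

1b3e0000000000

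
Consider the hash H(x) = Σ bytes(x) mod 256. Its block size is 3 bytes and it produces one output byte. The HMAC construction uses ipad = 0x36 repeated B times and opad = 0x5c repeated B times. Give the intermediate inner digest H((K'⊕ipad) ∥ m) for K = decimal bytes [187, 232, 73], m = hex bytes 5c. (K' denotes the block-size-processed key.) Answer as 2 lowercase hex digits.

Key decimal bytes [187, 232, 73] = bb e8 49 is exactly B = 3 bytes: K' = bb e8 49.
K' ⊕ ipad = 8d de 7f.
Inner input = 8d de 7f ∥ 5c.
Inner hash: sum = 141+222+127+92 = 582; mod 256 = 70 → 46.

46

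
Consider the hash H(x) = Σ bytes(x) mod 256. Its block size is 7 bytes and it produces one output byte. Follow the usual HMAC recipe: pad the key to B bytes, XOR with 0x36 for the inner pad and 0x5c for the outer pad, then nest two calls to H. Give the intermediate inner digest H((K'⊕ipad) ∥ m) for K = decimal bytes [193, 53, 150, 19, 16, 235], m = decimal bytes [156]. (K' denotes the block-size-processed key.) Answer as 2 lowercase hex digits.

Key decimal bytes [193, 53, 150, 19, 16, 235] = c1 35 96 13 10 eb is 6 bytes ≤ B = 7; zero-pad to 7 bytes: K' = c1 35 96 13 10 eb 00.
K' ⊕ ipad = f7 03 a0 25 26 dd 36.
Inner input = f7 03 a0 25 26 dd 36 ∥ 9c.
Inner hash: sum = 247+3+160+37+38+221+54+156 = 916; mod 256 = 148 → 94.

94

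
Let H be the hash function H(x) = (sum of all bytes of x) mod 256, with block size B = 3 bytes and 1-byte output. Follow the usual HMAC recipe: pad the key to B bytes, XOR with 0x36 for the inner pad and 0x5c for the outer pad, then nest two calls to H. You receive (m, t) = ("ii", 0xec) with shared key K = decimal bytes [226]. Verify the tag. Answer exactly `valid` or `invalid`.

invalid

Key decimal bytes [226] = e2 is 1 byte ≤ B = 3; zero-pad to 3 bytes: K' = e2 00 00.
K' ⊕ ipad = d4 36 36; K' ⊕ opad = be 5c 5c.
Inner hash: sum = 212+54+54+105+105 = 530; mod 256 = 18 → 12.
Outer hash (recomputed tag): sum = 190+92+92+18 = 392; mod 256 = 136 → 88.
Recomputed tag = 88; claimed = ec → mismatch.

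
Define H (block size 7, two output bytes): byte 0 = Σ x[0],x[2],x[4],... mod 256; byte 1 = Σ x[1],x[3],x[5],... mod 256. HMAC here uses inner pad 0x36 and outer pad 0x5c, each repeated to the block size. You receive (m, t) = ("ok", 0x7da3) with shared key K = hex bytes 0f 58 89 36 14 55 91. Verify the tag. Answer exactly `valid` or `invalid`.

valid

Key hex bytes 0f 58 89 36 14 55 91 is exactly B = 7 bytes: K' = 0f 58 89 36 14 55 91.
K' ⊕ ipad = 39 6e bf 00 22 63 a7; K' ⊕ opad = 53 04 d5 6a 48 09 cd.
Inner hash: even-index sum = 556 mod 256 = 44; odd-index sum = 320 mod 256 = 64 → 2c 40.
Outer hash (recomputed tag): even-index sum = 637 mod 256 = 125; odd-index sum = 163 mod 256 = 163 → 7d a3.
Recomputed tag = 7da3; claimed = 7da3 → match.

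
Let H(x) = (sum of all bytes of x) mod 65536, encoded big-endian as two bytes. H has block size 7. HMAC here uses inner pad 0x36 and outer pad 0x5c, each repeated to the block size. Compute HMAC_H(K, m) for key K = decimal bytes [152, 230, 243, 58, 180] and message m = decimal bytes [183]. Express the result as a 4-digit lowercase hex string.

Key decimal bytes [152, 230, 243, 58, 180] = 98 e6 f3 3a b4 is 5 bytes ≤ B = 7; zero-pad to 7 bytes: K' = 98 e6 f3 3a b4 00 00.
K' ⊕ ipad = ae d0 c5 0c 82 36 36.  K' ⊕ opad = c4 ba af 66 e8 5c 5c.
Inner input = (K'⊕ipad) ∥ m = ae d0 c5 0c 82 36 36 ∥ b7.
Inner hash: sum = 174+208+197+12+130+54+54+183 = 1012 → 03 f4.
Outer input = (K'⊕opad) ∥ inner = c4 ba af 66 e8 5c 5c ∥ 03 f4.
Outer hash (tag): sum = 196+186+175+102+232+92+92+3+244 = 1322 → 05 2a.

052a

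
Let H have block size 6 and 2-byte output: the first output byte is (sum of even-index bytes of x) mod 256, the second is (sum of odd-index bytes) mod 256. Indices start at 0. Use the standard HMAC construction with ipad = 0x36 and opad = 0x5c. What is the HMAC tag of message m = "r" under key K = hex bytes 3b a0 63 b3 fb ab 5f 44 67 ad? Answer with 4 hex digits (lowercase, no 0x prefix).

Key hex bytes 3b a0 63 b3 fb ab 5f 44 67 ad is 10 bytes > B = 6, so hash it first: H(key) = 5f ef, then zero-pad to 6 bytes: K' = 5f ef 00 00 00 00.
K' ⊕ ipad = 69 d9 36 36 36 36.  K' ⊕ opad = 03 b3 5c 5c 5c 5c.
Inner input = (K'⊕ipad) ∥ m = 69 d9 36 36 36 36 ∥ 72.
Inner hash: even-index sum = 327 mod 256 = 71; odd-index sum = 325 mod 256 = 69 → 47 45.
Outer input = (K'⊕opad) ∥ inner = 03 b3 5c 5c 5c 5c ∥ 47 45.
Outer hash (tag): even-index sum = 258 mod 256 = 2; odd-index sum = 432 mod 256 = 176 → 02 b0.

02b0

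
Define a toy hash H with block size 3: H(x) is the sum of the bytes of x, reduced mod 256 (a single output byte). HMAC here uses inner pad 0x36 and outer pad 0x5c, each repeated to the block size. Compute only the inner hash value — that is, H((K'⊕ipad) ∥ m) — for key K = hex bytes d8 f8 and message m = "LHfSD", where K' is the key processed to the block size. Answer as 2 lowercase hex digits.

83

Key hex bytes d8 f8 is 2 bytes ≤ B = 3; zero-pad to 3 bytes: K' = d8 f8 00.
K' ⊕ ipad = ee ce 36.
Inner input = ee ce 36 ∥ 4c 48 66 53 44.
Inner hash: sum = 238+206+54+76+72+102+83+68 = 899; mod 256 = 131 → 83.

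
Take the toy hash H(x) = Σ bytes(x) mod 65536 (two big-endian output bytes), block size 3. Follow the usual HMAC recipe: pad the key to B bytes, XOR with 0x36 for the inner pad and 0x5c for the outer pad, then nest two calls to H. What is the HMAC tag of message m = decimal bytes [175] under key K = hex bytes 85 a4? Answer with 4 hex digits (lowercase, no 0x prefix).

Key hex bytes 85 a4 is 2 bytes ≤ B = 3; zero-pad to 3 bytes: K' = 85 a4 00.
K' ⊕ ipad = b3 92 36.  K' ⊕ opad = d9 f8 5c.
Inner input = (K'⊕ipad) ∥ m = b3 92 36 ∥ af.
Inner hash: sum = 179+146+54+175 = 554 → 02 2a.
Outer input = (K'⊕opad) ∥ inner = d9 f8 5c ∥ 02 2a.
Outer hash (tag): sum = 217+248+92+2+42 = 601 → 02 59.

0259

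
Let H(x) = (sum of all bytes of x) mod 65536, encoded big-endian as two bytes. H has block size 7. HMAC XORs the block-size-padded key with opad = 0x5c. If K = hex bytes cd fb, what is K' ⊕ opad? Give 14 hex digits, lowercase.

91a75c5c5c5c5c

Key hex bytes cd fb is 2 bytes ≤ B = 7; zero-pad to 7 bytes: K' = cd fb 00 00 00 00 00.
XOR each byte with 0x5c: cd⊕5c=91, fb⊕5c=a7, 00⊕5c=5c, 00⊕5c=5c, 00⊕5c=5c, 00⊕5c=5c, 00⊕5c=5c.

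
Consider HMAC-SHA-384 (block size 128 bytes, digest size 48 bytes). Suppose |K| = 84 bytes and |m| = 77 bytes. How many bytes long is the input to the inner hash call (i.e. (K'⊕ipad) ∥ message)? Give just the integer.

Key is 84 ≤ 128 bytes, zero-padded: |K'| = 128.
Inner input = (K'⊕ipad) ∥ m → 128 + 77 = 205 bytes.

205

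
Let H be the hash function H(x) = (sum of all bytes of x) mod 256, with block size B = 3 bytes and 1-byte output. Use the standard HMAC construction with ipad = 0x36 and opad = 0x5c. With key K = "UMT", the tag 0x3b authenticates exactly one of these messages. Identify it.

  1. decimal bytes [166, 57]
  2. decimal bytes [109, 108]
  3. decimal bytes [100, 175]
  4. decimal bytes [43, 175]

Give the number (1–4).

2

Key "UMT" = 55 4d 54 is exactly B = 3 bytes: K' = 55 4d 54.
K' ⊕ ipad = 63 7b 62; K' ⊕ opad = 09 11 08.
m1: inner = H(63 7b 62 a6 39) = 1f; tag = H(09 11 08 1f) = 41
m2: inner = H(63 7b 62 6d 6c) = 19; tag = H(09 11 08 19) = 3b ← matches
m3: inner = H(63 7b 62 64 af) = 53; tag = H(09 11 08 53) = 75
m4: inner = H(63 7b 62 2b af) = 1a; tag = H(09 11 08 1a) = 3c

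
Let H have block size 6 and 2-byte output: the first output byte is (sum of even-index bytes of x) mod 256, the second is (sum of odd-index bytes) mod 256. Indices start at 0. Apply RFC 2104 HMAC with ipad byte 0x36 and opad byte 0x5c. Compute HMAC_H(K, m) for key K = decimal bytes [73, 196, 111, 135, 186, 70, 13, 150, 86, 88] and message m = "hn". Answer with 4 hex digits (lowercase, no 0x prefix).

f8fe

Key decimal bytes [73, 196, 111, 135, 186, 70, 13, 150, 86, 88] = 49 c4 6f 87 ba 46 0d 96 56 58 is 10 bytes > B = 6, so hash it first: H(key) = d5 7f, then zero-pad to 6 bytes: K' = d5 7f 00 00 00 00.
K' ⊕ ipad = e3 49 36 36 36 36.  K' ⊕ opad = 89 23 5c 5c 5c 5c.
Inner input = (K'⊕ipad) ∥ m = e3 49 36 36 36 36 ∥ 68 6e.
Inner hash: even-index sum = 439 mod 256 = 183; odd-index sum = 291 mod 256 = 35 → b7 23.
Outer input = (K'⊕opad) ∥ inner = 89 23 5c 5c 5c 5c ∥ b7 23.
Outer hash (tag): even-index sum = 504 mod 256 = 248; odd-index sum = 254 mod 256 = 254 → f8 fe.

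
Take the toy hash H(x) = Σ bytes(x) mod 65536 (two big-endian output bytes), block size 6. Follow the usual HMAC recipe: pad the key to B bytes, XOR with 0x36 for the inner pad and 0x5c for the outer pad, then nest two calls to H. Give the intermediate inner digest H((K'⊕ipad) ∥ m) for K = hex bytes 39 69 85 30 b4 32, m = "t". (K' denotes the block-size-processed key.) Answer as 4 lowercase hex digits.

0221

Key hex bytes 39 69 85 30 b4 32 is exactly B = 6 bytes: K' = 39 69 85 30 b4 32.
K' ⊕ ipad = 0f 5f b3 06 82 04.
Inner input = 0f 5f b3 06 82 04 ∥ 74.
Inner hash: sum = 15+95+179+6+130+4+116 = 545 → 02 21.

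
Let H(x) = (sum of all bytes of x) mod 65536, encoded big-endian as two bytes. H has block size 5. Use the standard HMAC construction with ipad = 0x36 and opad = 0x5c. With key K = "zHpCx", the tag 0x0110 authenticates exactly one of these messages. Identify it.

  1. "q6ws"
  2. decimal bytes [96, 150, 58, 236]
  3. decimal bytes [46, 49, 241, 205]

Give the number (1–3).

Key "zHpCx" = 7a 48 70 43 78 is exactly B = 5 bytes: K' = 7a 48 70 43 78.
K' ⊕ ipad = 4c 7e 46 75 4e; K' ⊕ opad = 26 14 2c 1f 24.
m1: inner = H(4c 7e 46 75 4e 71 36 77 73) = 03 64; tag = H(26 14 2c 1f 24 03 64) = 0110 ← matches
m2: inner = H(4c 7e 46 75 4e 60 96 3a ec) = 03 ef; tag = H(26 14 2c 1f 24 03 ef) = 019b
m3: inner = H(4c 7e 46 75 4e 2e 31 f1 cd) = 03 f0; tag = H(26 14 2c 1f 24 03 f0) = 019c

1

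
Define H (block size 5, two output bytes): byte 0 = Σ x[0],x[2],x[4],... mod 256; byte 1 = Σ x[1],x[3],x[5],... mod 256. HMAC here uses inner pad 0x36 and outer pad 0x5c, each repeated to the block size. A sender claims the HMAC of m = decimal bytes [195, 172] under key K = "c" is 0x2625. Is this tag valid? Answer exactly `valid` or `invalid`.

Key "c" = 63 is 1 byte ≤ B = 5; zero-pad to 5 bytes: K' = 63 00 00 00 00.
K' ⊕ ipad = 55 36 36 36 36; K' ⊕ opad = 3f 5c 5c 5c 5c.
Inner hash: even-index sum = 365 mod 256 = 109; odd-index sum = 303 mod 256 = 47 → 6d 2f.
Outer hash (recomputed tag): even-index sum = 294 mod 256 = 38; odd-index sum = 293 mod 256 = 37 → 26 25.
Recomputed tag = 2625; claimed = 2625 → match.

valid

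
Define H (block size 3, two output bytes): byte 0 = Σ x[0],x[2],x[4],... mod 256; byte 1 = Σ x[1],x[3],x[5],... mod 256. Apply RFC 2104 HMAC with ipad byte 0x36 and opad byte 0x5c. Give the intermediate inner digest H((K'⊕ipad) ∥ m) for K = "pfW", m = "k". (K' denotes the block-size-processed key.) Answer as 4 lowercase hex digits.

a7bb

Key "pfW" = 70 66 57 is exactly B = 3 bytes: K' = 70 66 57.
K' ⊕ ipad = 46 50 61.
Inner input = 46 50 61 ∥ 6b.
Inner hash: even-index sum = 167 mod 256 = 167; odd-index sum = 187 mod 256 = 187 → a7 bb.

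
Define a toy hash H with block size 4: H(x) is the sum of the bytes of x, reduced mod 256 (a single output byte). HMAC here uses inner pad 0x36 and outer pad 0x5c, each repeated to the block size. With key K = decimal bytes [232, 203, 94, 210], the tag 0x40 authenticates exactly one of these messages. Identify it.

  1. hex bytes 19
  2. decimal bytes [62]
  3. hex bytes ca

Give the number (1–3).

2

Key decimal bytes [232, 203, 94, 210] = e8 cb 5e d2 is exactly B = 4 bytes: K' = e8 cb 5e d2.
K' ⊕ ipad = de fd 68 e4; K' ⊕ opad = b4 97 02 8e.
m1: inner = H(de fd 68 e4 19) = 40; tag = H(b4 97 02 8e 40) = 1b
m2: inner = H(de fd 68 e4 3e) = 65; tag = H(b4 97 02 8e 65) = 40 ← matches
m3: inner = H(de fd 68 e4 ca) = f1; tag = H(b4 97 02 8e f1) = cc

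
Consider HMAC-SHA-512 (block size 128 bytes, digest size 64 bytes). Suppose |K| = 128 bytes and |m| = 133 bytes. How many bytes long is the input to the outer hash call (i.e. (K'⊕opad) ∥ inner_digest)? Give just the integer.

Key is 128 ≤ 128 bytes, zero-padded: |K'| = 128.
Outer input = (K'⊕opad) ∥ H(inner) → 128 + 64 = 192 bytes.

192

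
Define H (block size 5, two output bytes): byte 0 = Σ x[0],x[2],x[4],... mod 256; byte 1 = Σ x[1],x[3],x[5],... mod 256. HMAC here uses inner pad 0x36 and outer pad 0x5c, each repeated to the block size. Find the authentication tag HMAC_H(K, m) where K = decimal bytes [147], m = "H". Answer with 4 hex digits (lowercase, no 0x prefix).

3bc9

Key decimal bytes [147] = 93 is 1 byte ≤ B = 5; zero-pad to 5 bytes: K' = 93 00 00 00 00.
K' ⊕ ipad = a5 36 36 36 36.  K' ⊕ opad = cf 5c 5c 5c 5c.
Inner input = (K'⊕ipad) ∥ m = a5 36 36 36 36 ∥ 48.
Inner hash: even-index sum = 273 mod 256 = 17; odd-index sum = 180 mod 256 = 180 → 11 b4.
Outer input = (K'⊕opad) ∥ inner = cf 5c 5c 5c 5c ∥ 11 b4.
Outer hash (tag): even-index sum = 571 mod 256 = 59; odd-index sum = 201 mod 256 = 201 → 3b c9.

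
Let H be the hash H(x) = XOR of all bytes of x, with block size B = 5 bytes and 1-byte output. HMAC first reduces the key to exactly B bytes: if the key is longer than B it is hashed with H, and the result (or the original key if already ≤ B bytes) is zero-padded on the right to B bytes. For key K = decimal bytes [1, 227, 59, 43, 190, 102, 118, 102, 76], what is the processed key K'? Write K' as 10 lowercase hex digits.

|K| = 9 > B = 5, so first hash the key.
H(K): XOR 01⊕e3⊕3b⊕2b⊕be⊕66⊕76⊕66⊕4c = 76.
Zero-pad H(K) = 76 to 5 bytes: K' = 76 00 00 00 00.

7600000000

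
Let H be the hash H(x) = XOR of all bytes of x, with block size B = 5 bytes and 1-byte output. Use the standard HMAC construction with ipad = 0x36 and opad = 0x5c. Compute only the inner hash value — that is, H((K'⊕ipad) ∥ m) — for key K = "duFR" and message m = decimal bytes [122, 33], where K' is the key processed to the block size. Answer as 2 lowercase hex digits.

68

Key "duFR" = 64 75 46 52 is 4 bytes ≤ B = 5; zero-pad to 5 bytes: K' = 64 75 46 52 00.
K' ⊕ ipad = 52 43 70 64 36.
Inner input = 52 43 70 64 36 ∥ 7a 21.
Inner hash: XOR 52⊕43⊕70⊕64⊕36⊕7a⊕21 = 68.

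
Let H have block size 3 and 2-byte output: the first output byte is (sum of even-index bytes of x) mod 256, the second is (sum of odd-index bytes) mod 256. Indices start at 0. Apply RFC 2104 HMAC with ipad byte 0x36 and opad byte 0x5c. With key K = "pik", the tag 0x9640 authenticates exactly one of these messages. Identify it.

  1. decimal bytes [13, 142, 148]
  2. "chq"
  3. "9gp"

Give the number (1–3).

2

Key "pik" = 70 69 6b is exactly B = 3 bytes: K' = 70 69 6b.
K' ⊕ ipad = 46 5f 5d; K' ⊕ opad = 2c 35 37.
m1: inner = H(46 5f 5d 0d 8e 94) = 31 00; tag = H(2c 35 37 31 00) = 6366
m2: inner = H(46 5f 5d 63 68 71) = 0b 33; tag = H(2c 35 37 0b 33) = 9640 ← matches
m3: inner = H(46 5f 5d 39 67 70) = 0a 08; tag = H(2c 35 37 0a 08) = 6b3f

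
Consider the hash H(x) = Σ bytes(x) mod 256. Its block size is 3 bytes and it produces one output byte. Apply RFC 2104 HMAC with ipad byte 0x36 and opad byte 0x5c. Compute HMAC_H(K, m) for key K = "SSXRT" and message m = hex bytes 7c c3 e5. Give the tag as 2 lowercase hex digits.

Key "SSXRT" = 53 53 58 52 54 is 5 bytes > B = 3, so hash it first: H(key) = a4, then zero-pad to 3 bytes: K' = a4 00 00.
K' ⊕ ipad = 92 36 36.  K' ⊕ opad = f8 5c 5c.
Inner input = (K'⊕ipad) ∥ m = 92 36 36 ∥ 7c c3 e5.
Inner hash: sum = 146+54+54+124+195+229 = 802; mod 256 = 34 → 22.
Outer input = (K'⊕opad) ∥ inner = f8 5c 5c ∥ 22.
Outer hash (tag): sum = 248+92+92+34 = 466; mod 256 = 210 → d2.

d2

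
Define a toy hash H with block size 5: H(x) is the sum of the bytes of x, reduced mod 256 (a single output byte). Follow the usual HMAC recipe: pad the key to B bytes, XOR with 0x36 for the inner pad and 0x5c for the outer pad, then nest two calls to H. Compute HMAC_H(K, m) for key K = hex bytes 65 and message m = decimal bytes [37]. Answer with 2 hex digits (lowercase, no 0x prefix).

Key hex bytes 65 is 1 byte ≤ B = 5; zero-pad to 5 bytes: K' = 65 00 00 00 00.
K' ⊕ ipad = 53 36 36 36 36.  K' ⊕ opad = 39 5c 5c 5c 5c.
Inner input = (K'⊕ipad) ∥ m = 53 36 36 36 36 ∥ 25.
Inner hash: sum = 83+54+54+54+54+37 = 336; mod 256 = 80 → 50.
Outer input = (K'⊕opad) ∥ inner = 39 5c 5c 5c 5c ∥ 50.
Outer hash (tag): sum = 57+92+92+92+92+80 = 505; mod 256 = 249 → f9.

f9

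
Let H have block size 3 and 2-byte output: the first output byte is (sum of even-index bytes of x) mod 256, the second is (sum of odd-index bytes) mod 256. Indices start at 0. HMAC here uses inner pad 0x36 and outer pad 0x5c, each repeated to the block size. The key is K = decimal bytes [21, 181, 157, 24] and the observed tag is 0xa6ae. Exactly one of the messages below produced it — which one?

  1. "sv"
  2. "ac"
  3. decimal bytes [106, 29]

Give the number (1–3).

Key decimal bytes [21, 181, 157, 24] = 15 b5 9d 18 is 4 bytes > B = 3, so hash it first: H(key) = b2 cd, then zero-pad to 3 bytes: K' = b2 cd 00.
K' ⊕ ipad = 84 fb 36; K' ⊕ opad = ee 91 5c.
m1: inner = H(84 fb 36 73 76) = 30 6e; tag = H(ee 91 5c 30 6e) = b8c1
m2: inner = H(84 fb 36 61 63) = 1d 5c; tag = H(ee 91 5c 1d 5c) = a6ae ← matches
m3: inner = H(84 fb 36 6a 1d) = d7 65; tag = H(ee 91 5c d7 65) = af68

2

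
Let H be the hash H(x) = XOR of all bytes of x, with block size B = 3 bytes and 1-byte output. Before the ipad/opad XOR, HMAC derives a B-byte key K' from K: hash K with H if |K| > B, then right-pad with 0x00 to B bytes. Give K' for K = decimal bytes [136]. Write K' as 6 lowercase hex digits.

880000

Key decimal bytes [136] = 88 is 1 byte ≤ B = 3; zero-pad to 3 bytes: K' = 88 00 00.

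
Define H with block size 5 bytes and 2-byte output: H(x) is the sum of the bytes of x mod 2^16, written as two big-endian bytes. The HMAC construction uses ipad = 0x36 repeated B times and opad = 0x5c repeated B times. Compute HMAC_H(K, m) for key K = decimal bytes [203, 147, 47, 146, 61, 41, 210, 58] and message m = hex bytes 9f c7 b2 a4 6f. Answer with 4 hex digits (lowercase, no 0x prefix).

Key decimal bytes [203, 147, 47, 146, 61, 41, 210, 58] = cb 93 2f 92 3d 29 d2 3a is 8 bytes > B = 5, so hash it first: H(key) = 03 91, then zero-pad to 5 bytes: K' = 03 91 00 00 00.
K' ⊕ ipad = 35 a7 36 36 36.  K' ⊕ opad = 5f cd 5c 5c 5c.
Inner input = (K'⊕ipad) ∥ m = 35 a7 36 36 36 ∥ 9f c7 b2 a4 6f.
Inner hash: sum = 53+167+54+54+54+159+199+178+164+111 = 1193 → 04 a9.
Outer input = (K'⊕opad) ∥ inner = 5f cd 5c 5c 5c ∥ 04 a9.
Outer hash (tag): sum = 95+205+92+92+92+4+169 = 749 → 02 ed.

02ed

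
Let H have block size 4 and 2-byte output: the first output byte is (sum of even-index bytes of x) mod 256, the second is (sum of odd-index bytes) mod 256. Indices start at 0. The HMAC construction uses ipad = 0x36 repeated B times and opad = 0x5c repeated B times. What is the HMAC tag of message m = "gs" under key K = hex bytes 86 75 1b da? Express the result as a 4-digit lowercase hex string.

6551

Key hex bytes 86 75 1b da is exactly B = 4 bytes: K' = 86 75 1b da.
K' ⊕ ipad = b0 43 2d ec.  K' ⊕ opad = da 29 47 86.
Inner input = (K'⊕ipad) ∥ m = b0 43 2d ec ∥ 67 73.
Inner hash: even-index sum = 324 mod 256 = 68; odd-index sum = 418 mod 256 = 162 → 44 a2.
Outer input = (K'⊕opad) ∥ inner = da 29 47 86 ∥ 44 a2.
Outer hash (tag): even-index sum = 357 mod 256 = 101; odd-index sum = 337 mod 256 = 81 → 65 51.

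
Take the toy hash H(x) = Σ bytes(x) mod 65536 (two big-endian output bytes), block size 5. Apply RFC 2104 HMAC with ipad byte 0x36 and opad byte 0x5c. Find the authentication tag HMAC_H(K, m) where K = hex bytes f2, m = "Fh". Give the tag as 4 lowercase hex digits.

026a

Key hex bytes f2 is 1 byte ≤ B = 5; zero-pad to 5 bytes: K' = f2 00 00 00 00.
K' ⊕ ipad = c4 36 36 36 36.  K' ⊕ opad = ae 5c 5c 5c 5c.
Inner input = (K'⊕ipad) ∥ m = c4 36 36 36 36 ∥ 46 68.
Inner hash: sum = 196+54+54+54+54+70+104 = 586 → 02 4a.
Outer input = (K'⊕opad) ∥ inner = ae 5c 5c 5c 5c ∥ 02 4a.
Outer hash (tag): sum = 174+92+92+92+92+2+74 = 618 → 02 6a.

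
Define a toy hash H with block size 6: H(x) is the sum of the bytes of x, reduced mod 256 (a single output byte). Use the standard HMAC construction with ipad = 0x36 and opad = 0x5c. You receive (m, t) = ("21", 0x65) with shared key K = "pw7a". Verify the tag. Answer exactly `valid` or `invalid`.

valid

Key "pw7a" = 70 77 37 61 is 4 bytes ≤ B = 6; zero-pad to 6 bytes: K' = 70 77 37 61 00 00.
K' ⊕ ipad = 46 41 01 57 36 36; K' ⊕ opad = 2c 2b 6b 3d 5c 5c.
Inner hash: sum = 70+65+1+87+54+54+50+49 = 430; mod 256 = 174 → ae.
Outer hash (recomputed tag): sum = 44+43+107+61+92+92+174 = 613; mod 256 = 101 → 65.
Recomputed tag = 65; claimed = 65 → match.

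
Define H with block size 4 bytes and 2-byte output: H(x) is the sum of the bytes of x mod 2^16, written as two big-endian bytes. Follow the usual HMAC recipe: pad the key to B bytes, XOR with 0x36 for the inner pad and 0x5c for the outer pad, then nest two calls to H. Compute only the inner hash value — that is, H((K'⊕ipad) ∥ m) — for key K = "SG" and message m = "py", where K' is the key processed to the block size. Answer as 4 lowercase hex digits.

Key "SG" = 53 47 is 2 bytes ≤ B = 4; zero-pad to 4 bytes: K' = 53 47 00 00.
K' ⊕ ipad = 65 71 36 36.
Inner input = 65 71 36 36 ∥ 70 79.
Inner hash: sum = 101+113+54+54+112+121 = 555 → 02 2b.

022b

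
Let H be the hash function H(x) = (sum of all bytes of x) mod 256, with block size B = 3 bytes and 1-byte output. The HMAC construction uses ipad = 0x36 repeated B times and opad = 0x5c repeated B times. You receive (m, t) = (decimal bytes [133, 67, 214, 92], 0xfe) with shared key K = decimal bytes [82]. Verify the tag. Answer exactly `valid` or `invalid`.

invalid

Key decimal bytes [82] = 52 is 1 byte ≤ B = 3; zero-pad to 3 bytes: K' = 52 00 00.
K' ⊕ ipad = 64 36 36; K' ⊕ opad = 0e 5c 5c.
Inner hash: sum = 100+54+54+133+67+214+92 = 714; mod 256 = 202 → ca.
Outer hash (recomputed tag): sum = 14+92+92+202 = 400; mod 256 = 144 → 90.
Recomputed tag = 90; claimed = fe → mismatch.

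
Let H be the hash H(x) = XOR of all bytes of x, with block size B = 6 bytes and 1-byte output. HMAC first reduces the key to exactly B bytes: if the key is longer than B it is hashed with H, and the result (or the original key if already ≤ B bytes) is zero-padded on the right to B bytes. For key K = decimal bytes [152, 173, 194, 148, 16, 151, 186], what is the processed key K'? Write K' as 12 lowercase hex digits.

|K| = 7 > B = 6, so first hash the key.
H(K): XOR 98⊕ad⊕c2⊕94⊕10⊕97⊕ba = 5e.
Zero-pad H(K) = 5e to 6 bytes: K' = 5e 00 00 00 00 00.

5e0000000000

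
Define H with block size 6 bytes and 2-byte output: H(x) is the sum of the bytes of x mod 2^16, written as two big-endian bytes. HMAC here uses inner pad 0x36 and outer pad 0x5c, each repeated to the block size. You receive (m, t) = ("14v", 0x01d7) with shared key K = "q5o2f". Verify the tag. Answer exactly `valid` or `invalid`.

Key "q5o2f" = 71 35 6f 32 66 is 5 bytes ≤ B = 6; zero-pad to 6 bytes: K' = 71 35 6f 32 66 00.
K' ⊕ ipad = 47 03 59 04 50 36; K' ⊕ opad = 2d 69 33 6e 3a 5c.
Inner hash: sum = 71+3+89+4+80+54+49+52+118 = 520 → 02 08.
Outer hash (recomputed tag): sum = 45+105+51+110+58+92+2+8 = 471 → 01 d7.
Recomputed tag = 01d7; claimed = 01d7 → match.

valid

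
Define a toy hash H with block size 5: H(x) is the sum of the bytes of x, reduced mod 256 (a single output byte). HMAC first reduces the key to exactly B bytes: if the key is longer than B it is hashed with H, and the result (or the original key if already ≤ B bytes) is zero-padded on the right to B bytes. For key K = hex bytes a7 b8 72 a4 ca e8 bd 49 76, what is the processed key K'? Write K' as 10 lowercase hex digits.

|K| = 9 > B = 5, so first hash the key.
H(K): sum = 167+184+114+164+202+232+189+73+118 = 1443; mod 256 = 163 → a3.
Zero-pad H(K) = a3 to 5 bytes: K' = a3 00 00 00 00.

a300000000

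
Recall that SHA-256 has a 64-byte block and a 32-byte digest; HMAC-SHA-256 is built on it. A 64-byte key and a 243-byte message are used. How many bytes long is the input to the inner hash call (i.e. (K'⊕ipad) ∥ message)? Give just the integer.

Key is 64 ≤ 64 bytes, zero-padded: |K'| = 64.
Inner input = (K'⊕ipad) ∥ m → 64 + 243 = 307 bytes.

307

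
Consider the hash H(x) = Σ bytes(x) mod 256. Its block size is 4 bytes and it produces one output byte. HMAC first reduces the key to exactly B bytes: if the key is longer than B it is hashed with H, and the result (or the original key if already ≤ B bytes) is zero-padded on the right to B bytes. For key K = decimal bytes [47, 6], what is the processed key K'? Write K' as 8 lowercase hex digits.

2f060000

Key decimal bytes [47, 6] = 2f 06 is 2 bytes ≤ B = 4; zero-pad to 4 bytes: K' = 2f 06 00 00.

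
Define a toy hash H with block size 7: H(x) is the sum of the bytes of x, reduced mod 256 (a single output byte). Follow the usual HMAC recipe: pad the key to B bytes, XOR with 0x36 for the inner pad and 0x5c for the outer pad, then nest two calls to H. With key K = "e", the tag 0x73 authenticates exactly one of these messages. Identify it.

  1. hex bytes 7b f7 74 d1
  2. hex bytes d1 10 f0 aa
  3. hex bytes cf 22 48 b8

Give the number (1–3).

Key "e" = 65 is 1 byte ≤ B = 7; zero-pad to 7 bytes: K' = 65 00 00 00 00 00 00.
K' ⊕ ipad = 53 36 36 36 36 36 36; K' ⊕ opad = 39 5c 5c 5c 5c 5c 5c.
m1: inner = H(53 36 36 36 36 36 36 7b f7 74 d1) = 4e; tag = H(39 5c 5c 5c 5c 5c 5c 4e) = af
m2: inner = H(53 36 36 36 36 36 36 d1 10 f0 aa) = 12; tag = H(39 5c 5c 5c 5c 5c 5c 12) = 73 ← matches
m3: inner = H(53 36 36 36 36 36 36 cf 22 48 b8) = 88; tag = H(39 5c 5c 5c 5c 5c 5c 88) = e9

2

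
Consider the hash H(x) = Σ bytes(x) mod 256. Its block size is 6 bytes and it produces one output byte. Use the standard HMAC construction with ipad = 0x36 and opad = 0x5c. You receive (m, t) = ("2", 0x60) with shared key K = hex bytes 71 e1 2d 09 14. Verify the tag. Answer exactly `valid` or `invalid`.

Key hex bytes 71 e1 2d 09 14 is 5 bytes ≤ B = 6; zero-pad to 6 bytes: K' = 71 e1 2d 09 14 00.
K' ⊕ ipad = 47 d7 1b 3f 22 36; K' ⊕ opad = 2d bd 71 55 48 5c.
Inner hash: sum = 71+215+27+63+34+54+50 = 514; mod 256 = 2 → 02.
Outer hash (recomputed tag): sum = 45+189+113+85+72+92+2 = 598; mod 256 = 86 → 56.
Recomputed tag = 56; claimed = 60 → mismatch.

invalid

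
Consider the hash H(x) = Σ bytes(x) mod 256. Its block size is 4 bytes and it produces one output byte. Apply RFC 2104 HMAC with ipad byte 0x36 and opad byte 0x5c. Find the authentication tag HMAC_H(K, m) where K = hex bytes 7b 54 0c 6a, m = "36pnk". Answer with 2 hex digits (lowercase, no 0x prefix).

Key hex bytes 7b 54 0c 6a is exactly B = 4 bytes: K' = 7b 54 0c 6a.
K' ⊕ ipad = 4d 62 3a 5c.  K' ⊕ opad = 27 08 50 36.
Inner input = (K'⊕ipad) ∥ m = 4d 62 3a 5c ∥ 33 36 70 6e 6b.
Inner hash: sum = 77+98+58+92+51+54+112+110+107 = 759; mod 256 = 247 → f7.
Outer input = (K'⊕opad) ∥ inner = 27 08 50 36 ∥ f7.
Outer hash (tag): sum = 39+8+80+54+247 = 428; mod 256 = 172 → ac.

ac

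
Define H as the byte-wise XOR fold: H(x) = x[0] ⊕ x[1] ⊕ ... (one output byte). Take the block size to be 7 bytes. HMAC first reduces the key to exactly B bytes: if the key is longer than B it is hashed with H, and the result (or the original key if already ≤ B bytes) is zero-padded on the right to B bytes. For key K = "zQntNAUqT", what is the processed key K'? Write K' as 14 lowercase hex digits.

|K| = 9 > B = 7, so first hash the key.
H(K): XOR 7a⊕51⊕6e⊕74⊕4e⊕41⊕55⊕71⊕54 = 4e.
Zero-pad H(K) = 4e to 7 bytes: K' = 4e 00 00 00 00 00 00.

4e000000000000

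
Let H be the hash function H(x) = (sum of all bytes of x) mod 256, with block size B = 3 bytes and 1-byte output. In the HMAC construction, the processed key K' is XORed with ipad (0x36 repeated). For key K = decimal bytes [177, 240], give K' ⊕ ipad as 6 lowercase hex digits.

Key decimal bytes [177, 240] = b1 f0 is 2 bytes ≤ B = 3; zero-pad to 3 bytes: K' = b1 f0 00.
XOR each byte with 0x36: b1⊕36=87, f0⊕36=c6, 00⊕36=36.

87c636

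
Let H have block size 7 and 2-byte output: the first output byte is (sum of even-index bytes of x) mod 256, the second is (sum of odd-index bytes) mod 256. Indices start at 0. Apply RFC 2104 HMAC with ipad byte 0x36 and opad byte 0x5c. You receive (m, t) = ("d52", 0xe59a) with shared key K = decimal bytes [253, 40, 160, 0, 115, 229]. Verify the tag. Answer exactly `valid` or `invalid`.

Key decimal bytes [253, 40, 160, 0, 115, 229] = fd 28 a0 00 73 e5 is 6 bytes ≤ B = 7; zero-pad to 7 bytes: K' = fd 28 a0 00 73 e5 00.
K' ⊕ ipad = cb 1e 96 36 45 d3 36; K' ⊕ opad = a1 74 fc 5c 2f b9 5c.
Inner hash: even-index sum = 529 mod 256 = 17; odd-index sum = 445 mod 256 = 189 → 11 bd.
Outer hash (recomputed tag): even-index sum = 741 mod 256 = 229; odd-index sum = 410 mod 256 = 154 → e5 9a.
Recomputed tag = e59a; claimed = e59a → match.

valid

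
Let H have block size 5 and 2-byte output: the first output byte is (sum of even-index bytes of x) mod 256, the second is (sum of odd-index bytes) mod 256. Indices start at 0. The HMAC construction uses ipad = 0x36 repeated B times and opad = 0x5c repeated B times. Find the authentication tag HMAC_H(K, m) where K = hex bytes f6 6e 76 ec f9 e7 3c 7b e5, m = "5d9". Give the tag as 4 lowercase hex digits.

c0bc

Key hex bytes f6 6e 76 ec f9 e7 3c 7b e5 is 9 bytes > B = 5, so hash it first: H(key) = 86 bc, then zero-pad to 5 bytes: K' = 86 bc 00 00 00.
K' ⊕ ipad = b0 8a 36 36 36.  K' ⊕ opad = da e0 5c 5c 5c.
Inner input = (K'⊕ipad) ∥ m = b0 8a 36 36 36 ∥ 35 64 39.
Inner hash: even-index sum = 384 mod 256 = 128; odd-index sum = 302 mod 256 = 46 → 80 2e.
Outer input = (K'⊕opad) ∥ inner = da e0 5c 5c 5c ∥ 80 2e.
Outer hash (tag): even-index sum = 448 mod 256 = 192; odd-index sum = 444 mod 256 = 188 → c0 bc.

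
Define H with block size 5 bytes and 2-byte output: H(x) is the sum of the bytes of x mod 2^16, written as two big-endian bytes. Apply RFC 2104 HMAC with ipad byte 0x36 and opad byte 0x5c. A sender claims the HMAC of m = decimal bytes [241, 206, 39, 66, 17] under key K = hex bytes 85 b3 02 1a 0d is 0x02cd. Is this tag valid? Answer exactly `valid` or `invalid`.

Key hex bytes 85 b3 02 1a 0d is exactly B = 5 bytes: K' = 85 b3 02 1a 0d.
K' ⊕ ipad = b3 85 34 2c 3b; K' ⊕ opad = d9 ef 5e 46 51.
Inner hash: sum = 179+133+52+44+59+241+206+39+66+17 = 1036 → 04 0c.
Outer hash (recomputed tag): sum = 217+239+94+70+81+4+12 = 717 → 02 cd.
Recomputed tag = 02cd; claimed = 02cd → match.

valid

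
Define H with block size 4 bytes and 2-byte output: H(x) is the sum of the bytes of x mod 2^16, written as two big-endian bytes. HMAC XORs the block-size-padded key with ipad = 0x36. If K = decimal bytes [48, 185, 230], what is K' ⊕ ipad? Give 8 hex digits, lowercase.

Key decimal bytes [48, 185, 230] = 30 b9 e6 is 3 bytes ≤ B = 4; zero-pad to 4 bytes: K' = 30 b9 e6 00.
XOR each byte with 0x36: 30⊕36=06, b9⊕36=8f, e6⊕36=d0, 00⊕36=36.

068fd036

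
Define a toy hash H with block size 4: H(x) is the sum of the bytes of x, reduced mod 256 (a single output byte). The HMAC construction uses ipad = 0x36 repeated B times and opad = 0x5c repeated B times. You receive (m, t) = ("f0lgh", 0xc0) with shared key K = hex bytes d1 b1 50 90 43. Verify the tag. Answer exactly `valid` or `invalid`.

Key hex bytes d1 b1 50 90 43 is 5 bytes > B = 4, so hash it first: H(key) = a5, then zero-pad to 4 bytes: K' = a5 00 00 00.
K' ⊕ ipad = 93 36 36 36; K' ⊕ opad = f9 5c 5c 5c.
Inner hash: sum = 147+54+54+54+102+48+108+103+104 = 774; mod 256 = 6 → 06.
Outer hash (recomputed tag): sum = 249+92+92+92+6 = 531; mod 256 = 19 → 13.
Recomputed tag = 13; claimed = c0 → mismatch.

invalid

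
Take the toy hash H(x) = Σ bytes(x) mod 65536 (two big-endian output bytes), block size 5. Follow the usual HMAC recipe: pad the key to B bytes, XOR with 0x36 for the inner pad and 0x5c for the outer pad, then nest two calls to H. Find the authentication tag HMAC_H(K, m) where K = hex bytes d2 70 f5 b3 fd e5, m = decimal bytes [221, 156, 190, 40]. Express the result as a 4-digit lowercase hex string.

Key hex bytes d2 70 f5 b3 fd e5 is 6 bytes > B = 5, so hash it first: H(key) = 04 cc, then zero-pad to 5 bytes: K' = 04 cc 00 00 00.
K' ⊕ ipad = 32 fa 36 36 36.  K' ⊕ opad = 58 90 5c 5c 5c.
Inner input = (K'⊕ipad) ∥ m = 32 fa 36 36 36 ∥ dd 9c be 28.
Inner hash: sum = 50+250+54+54+54+221+156+190+40 = 1069 → 04 2d.
Outer input = (K'⊕opad) ∥ inner = 58 90 5c 5c 5c ∥ 04 2d.
Outer hash (tag): sum = 88+144+92+92+92+4+45 = 557 → 02 2d.

022d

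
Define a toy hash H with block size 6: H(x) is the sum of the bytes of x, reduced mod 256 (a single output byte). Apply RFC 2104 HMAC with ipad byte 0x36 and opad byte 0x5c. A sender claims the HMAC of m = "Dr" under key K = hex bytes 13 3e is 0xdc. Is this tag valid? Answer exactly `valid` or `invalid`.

Key hex bytes 13 3e is 2 bytes ≤ B = 6; zero-pad to 6 bytes: K' = 13 3e 00 00 00 00.
K' ⊕ ipad = 25 08 36 36 36 36; K' ⊕ opad = 4f 62 5c 5c 5c 5c.
Inner hash: sum = 37+8+54+54+54+54+68+114 = 443; mod 256 = 187 → bb.
Outer hash (recomputed tag): sum = 79+98+92+92+92+92+187 = 732; mod 256 = 220 → dc.
Recomputed tag = dc; claimed = dc → match.

valid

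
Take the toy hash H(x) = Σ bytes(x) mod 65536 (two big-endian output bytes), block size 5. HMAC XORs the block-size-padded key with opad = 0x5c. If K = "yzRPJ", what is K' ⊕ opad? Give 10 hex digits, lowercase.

Key "yzRPJ" = 79 7a 52 50 4a is exactly B = 5 bytes: K' = 79 7a 52 50 4a.
XOR each byte with 0x5c: 79⊕5c=25, 7a⊕5c=26, 52⊕5c=0e, 50⊕5c=0c, 4a⊕5c=16.

25260e0c16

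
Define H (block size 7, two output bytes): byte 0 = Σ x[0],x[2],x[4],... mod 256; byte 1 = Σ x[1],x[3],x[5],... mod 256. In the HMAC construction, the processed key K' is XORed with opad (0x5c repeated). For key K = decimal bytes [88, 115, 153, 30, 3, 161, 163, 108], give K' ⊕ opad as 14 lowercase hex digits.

Key decimal bytes [88, 115, 153, 30, 3, 161, 163, 108] = 58 73 99 1e 03 a1 a3 6c is 8 bytes > B = 7, so hash it first: H(key) = 97 9e, then zero-pad to 7 bytes: K' = 97 9e 00 00 00 00 00.
XOR each byte with 0x5c: 97⊕5c=cb, 9e⊕5c=c2, 00⊕5c=5c, 00⊕5c=5c, 00⊕5c=5c, 00⊕5c=5c, 00⊕5c=5c.

cbc25c5c5c5c5c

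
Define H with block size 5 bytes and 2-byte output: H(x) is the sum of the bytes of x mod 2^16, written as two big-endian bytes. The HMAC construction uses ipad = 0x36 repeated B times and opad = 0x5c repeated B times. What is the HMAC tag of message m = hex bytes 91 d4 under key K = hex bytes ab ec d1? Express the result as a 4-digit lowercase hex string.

Key hex bytes ab ec d1 is 3 bytes ≤ B = 5; zero-pad to 5 bytes: K' = ab ec d1 00 00.
K' ⊕ ipad = 9d da e7 36 36.  K' ⊕ opad = f7 b0 8d 5c 5c.
Inner input = (K'⊕ipad) ∥ m = 9d da e7 36 36 ∥ 91 d4.
Inner hash: sum = 157+218+231+54+54+145+212 = 1071 → 04 2f.
Outer input = (K'⊕opad) ∥ inner = f7 b0 8d 5c 5c ∥ 04 2f.
Outer hash (tag): sum = 247+176+141+92+92+4+47 = 799 → 03 1f.

031f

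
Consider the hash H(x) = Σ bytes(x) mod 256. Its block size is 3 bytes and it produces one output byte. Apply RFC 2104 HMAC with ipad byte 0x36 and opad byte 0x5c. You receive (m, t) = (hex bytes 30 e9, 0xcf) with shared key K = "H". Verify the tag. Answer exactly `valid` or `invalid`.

Key "H" = 48 is 1 byte ≤ B = 3; zero-pad to 3 bytes: K' = 48 00 00.
K' ⊕ ipad = 7e 36 36; K' ⊕ opad = 14 5c 5c.
Inner hash: sum = 126+54+54+48+233 = 515; mod 256 = 3 → 03.
Outer hash (recomputed tag): sum = 20+92+92+3 = 207 → cf.
Recomputed tag = cf; claimed = cf → match.

valid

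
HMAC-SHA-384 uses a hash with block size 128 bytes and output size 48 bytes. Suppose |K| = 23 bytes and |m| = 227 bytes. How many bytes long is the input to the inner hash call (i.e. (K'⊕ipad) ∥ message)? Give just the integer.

355

Key is 23 ≤ 128 bytes, zero-padded: |K'| = 128.
Inner input = (K'⊕ipad) ∥ m → 128 + 227 = 355 bytes.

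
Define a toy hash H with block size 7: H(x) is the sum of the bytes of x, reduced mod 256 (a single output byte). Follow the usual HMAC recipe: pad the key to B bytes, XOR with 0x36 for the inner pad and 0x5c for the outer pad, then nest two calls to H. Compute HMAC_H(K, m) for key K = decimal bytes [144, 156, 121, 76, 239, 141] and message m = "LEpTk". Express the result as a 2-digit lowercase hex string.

44

Key decimal bytes [144, 156, 121, 76, 239, 141] = 90 9c 79 4c ef 8d is 6 bytes ≤ B = 7; zero-pad to 7 bytes: K' = 90 9c 79 4c ef 8d 00.
K' ⊕ ipad = a6 aa 4f 7a d9 bb 36.  K' ⊕ opad = cc c0 25 10 b3 d1 5c.
Inner input = (K'⊕ipad) ∥ m = a6 aa 4f 7a d9 bb 36 ∥ 4c 45 70 54 6b.
Inner hash: sum = 166+170+79+122+217+187+54+76+69+112+84+107 = 1443; mod 256 = 163 → a3.
Outer input = (K'⊕opad) ∥ inner = cc c0 25 10 b3 d1 5c ∥ a3.
Outer hash (tag): sum = 204+192+37+16+179+209+92+163 = 1092; mod 256 = 68 → 44.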